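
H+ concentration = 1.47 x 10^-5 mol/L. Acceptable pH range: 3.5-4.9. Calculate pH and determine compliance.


pH = -log10(1.47 x 10^-5) = 4.83
Range: 3.5 to 4.9
Compliant: Yes


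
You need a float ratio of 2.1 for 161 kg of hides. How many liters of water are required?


338.1 L

Water = hide weight x target ratio
Water = 161 x 2.1 = 338.1 L


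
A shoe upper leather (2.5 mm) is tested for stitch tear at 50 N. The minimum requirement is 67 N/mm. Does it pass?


STS = 50 / 2.5 = 20.0 N/mm
Minimum required: 67 N/mm
Passes: No


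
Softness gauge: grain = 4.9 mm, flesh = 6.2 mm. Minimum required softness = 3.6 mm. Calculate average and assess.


Average = (4.9 + 6.2) / 2 = 5.55 mm
Minimum = 3.6 mm
Meets requirement: Yes


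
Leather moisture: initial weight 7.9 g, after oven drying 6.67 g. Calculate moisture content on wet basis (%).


Moisture = 7.9 - 6.67 = 1.23 g
MC = 1.23 / 7.9 x 100 = 15.6%


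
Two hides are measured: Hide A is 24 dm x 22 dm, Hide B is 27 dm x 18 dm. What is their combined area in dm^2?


1014 dm^2

Hide A area = 24 x 22 = 528 dm^2
Hide B area = 27 x 18 = 486 dm^2
Total = 528 + 486 = 1014 dm^2


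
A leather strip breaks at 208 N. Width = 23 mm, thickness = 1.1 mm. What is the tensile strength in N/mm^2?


Cross-sectional area = 23 x 1.1 = 25.3 mm^2
Tensile strength = 208 / 25.3 = 8.22 N/mm^2


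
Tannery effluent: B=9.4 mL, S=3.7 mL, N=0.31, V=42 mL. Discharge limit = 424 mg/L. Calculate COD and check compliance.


COD = (9.4 - 3.7) x 0.31 x 8000 / 42 = 336.6 mg/L
Limit: 424 mg/L
Compliant: Yes


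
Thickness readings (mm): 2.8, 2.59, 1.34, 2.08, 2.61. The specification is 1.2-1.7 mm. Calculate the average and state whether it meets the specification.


Average = 2.28 mm
Within specification: No


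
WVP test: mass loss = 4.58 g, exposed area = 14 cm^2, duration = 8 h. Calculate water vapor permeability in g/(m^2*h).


408.93 g/(m^2*h)

WVP = mass_loss / (area x time) x 10000
WVP = 4.58 / (14 x 8) x 10000
WVP = 4.58 / 112 x 10000 = 408.93 g/(m^2*h)


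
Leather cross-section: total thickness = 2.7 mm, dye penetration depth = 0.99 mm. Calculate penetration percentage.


36.7%


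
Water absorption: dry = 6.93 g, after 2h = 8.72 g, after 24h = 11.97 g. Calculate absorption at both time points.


2h absorption = 25.8%
24h absorption = 72.7%

WA (2h) = (8.72 - 6.93) / 6.93 x 100 = 25.8%
WA (24h) = (11.97 - 6.93) / 6.93 x 100 = 72.7%


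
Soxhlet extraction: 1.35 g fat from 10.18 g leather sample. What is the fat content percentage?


13.3%


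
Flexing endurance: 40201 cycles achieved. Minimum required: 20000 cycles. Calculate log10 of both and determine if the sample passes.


log10(40201) = 4.60
log10(20000) = 4.30
Passes: Yes


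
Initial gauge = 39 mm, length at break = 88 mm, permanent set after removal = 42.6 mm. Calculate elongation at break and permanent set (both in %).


Elongation at break = (88 - 39) / 39 x 100 = 125.6%
Permanent set = (42.6 - 39) / 39 x 100 = 9.2%


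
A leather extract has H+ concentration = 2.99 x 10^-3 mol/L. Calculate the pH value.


pH = -log10[H+]
pH = -log10(2.99 x 10^-3) = 2.52


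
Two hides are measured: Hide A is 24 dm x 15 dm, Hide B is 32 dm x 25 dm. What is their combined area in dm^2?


1160 dm^2


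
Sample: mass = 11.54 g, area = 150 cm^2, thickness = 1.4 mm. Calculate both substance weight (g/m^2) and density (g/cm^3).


Substance weight = 769.3 g/m^2
Density = 0.550 g/cm^3

SW = 11.54 / 150 x 10000 = 769.3 g/m^2
Volume = 150 x 1.4 / 10 = 21.00 cm^3
Density = 11.54 / 21.00 = 0.550 g/cm^3


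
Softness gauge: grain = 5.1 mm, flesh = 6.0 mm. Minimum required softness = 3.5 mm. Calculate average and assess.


Average softness = 5.55 mm
Meets requirement: Yes


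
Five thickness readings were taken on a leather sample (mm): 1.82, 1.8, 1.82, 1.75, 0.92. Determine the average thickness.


1.62 mm

Sum = 1.82 + 1.8 + 1.82 + 1.75 + 0.92 = 8.11
Average = 8.11 / 5 = 1.62 mm


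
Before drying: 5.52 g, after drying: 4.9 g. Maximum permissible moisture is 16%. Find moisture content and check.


Moisture content = 11.2%
Acceptable: Yes

MC = (5.52 - 4.9) / 5.52 x 100 = 11.2%
Maximum: 16%
Acceptable: Yes


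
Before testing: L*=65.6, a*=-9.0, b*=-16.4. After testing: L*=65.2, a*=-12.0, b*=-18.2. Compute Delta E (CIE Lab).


dL = 65.2 - 65.6 = -0.4
da = -12.0 - (-9.0) = -3.0
db = -18.2 - (-16.4) = -1.8
dE = sqrt((-0.4)^2 + (-3.0)^2 + (-1.8)^2) = 3.52


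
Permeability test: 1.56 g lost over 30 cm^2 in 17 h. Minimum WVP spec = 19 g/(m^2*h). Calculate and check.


WVP = 1.56 / (30 x 17) x 10000 = 30.59 g/(m^2*h)
Minimum: 19 g/(m^2*h)
Meets spec: Yes


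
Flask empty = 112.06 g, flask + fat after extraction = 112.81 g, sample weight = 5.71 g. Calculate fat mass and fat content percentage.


Fat mass = 0.75 g
Fat content = 13.1%


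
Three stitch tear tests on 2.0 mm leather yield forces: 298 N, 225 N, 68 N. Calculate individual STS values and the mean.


STS1 = 298 / 2.0 = 149.0 N/mm
STS2 = 225 / 2.0 = 112.5 N/mm
STS3 = 68 / 2.0 = 34.0 N/mm
Mean = (149.0 + 112.5 + 34.0) / 3 = 98.5 N/mm


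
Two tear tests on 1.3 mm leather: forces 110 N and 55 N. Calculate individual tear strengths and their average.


Tear 1 = 110 / 1.3 = 84.6 N/mm
Tear 2 = 55 / 1.3 = 42.3 N/mm
Average = (84.6 + 42.3) / 2 = 63.5 N/mm


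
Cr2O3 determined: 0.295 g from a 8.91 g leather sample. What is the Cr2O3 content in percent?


Cr2O3% = 0.295 / 8.91 x 100
Cr2O3% = 3.31%


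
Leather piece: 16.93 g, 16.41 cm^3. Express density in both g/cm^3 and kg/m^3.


Density = 16.93 / 16.41 = 1.032 g/cm^3
Convert: 1.032 x 1000 = 1032 kg/m^3


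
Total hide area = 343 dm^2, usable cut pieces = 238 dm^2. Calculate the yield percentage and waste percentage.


Yield = 69.4%
Waste = 30.6%

Yield = 238 / 343 x 100 = 69.4%
Waste = 343 - 238 = 105 dm^2
Waste% = 100 - 69.4 = 30.6%


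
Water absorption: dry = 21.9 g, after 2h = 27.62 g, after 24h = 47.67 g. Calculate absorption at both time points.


2h absorption = 26.1%
24h absorption = 117.7%

WA (2h) = (27.62 - 21.9) / 21.9 x 100 = 26.1%
WA (24h) = (47.67 - 21.9) / 21.9 x 100 = 117.7%


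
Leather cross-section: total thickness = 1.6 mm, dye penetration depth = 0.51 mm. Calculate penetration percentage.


31.9%

Penetration% = 0.51 / 1.6 x 100
Penetration = 31.9%


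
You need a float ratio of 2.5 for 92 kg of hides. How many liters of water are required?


230.0 L


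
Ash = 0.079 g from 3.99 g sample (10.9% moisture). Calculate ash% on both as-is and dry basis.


As-is ash = 1.98%
Dry-basis ash = 2.22%


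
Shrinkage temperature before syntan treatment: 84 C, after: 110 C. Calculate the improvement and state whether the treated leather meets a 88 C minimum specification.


Improvement = 110 - 84 = 26 C
Spec check: 110 C >= 88 C? Yes


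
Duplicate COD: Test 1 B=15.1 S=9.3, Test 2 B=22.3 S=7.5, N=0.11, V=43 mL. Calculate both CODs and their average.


COD1 = 118.7 mg/L
COD2 = 302.9 mg/L
Average = 210.8 mg/L


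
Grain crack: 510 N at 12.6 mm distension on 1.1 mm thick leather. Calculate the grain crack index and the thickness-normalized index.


Crack index = 510 / 12.6 = 40.5 N/mm
Normalized = 40.5 / 1.1 = 36.8 N/mm per mm


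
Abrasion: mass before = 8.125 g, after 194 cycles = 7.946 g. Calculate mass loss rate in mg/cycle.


Mass loss = 8.125 - 7.946 = 0.179 g
Rate = 0.179 / 194 x 1000 = 0.923 mg/cycle


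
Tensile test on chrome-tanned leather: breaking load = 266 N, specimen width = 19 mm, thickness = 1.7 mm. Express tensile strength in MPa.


Cross-section = 19 x 1.7 = 32.3 mm^2
TS = 266 / 32.3 = 8.24 MPa
(1 N/mm^2 = 1 MPa)


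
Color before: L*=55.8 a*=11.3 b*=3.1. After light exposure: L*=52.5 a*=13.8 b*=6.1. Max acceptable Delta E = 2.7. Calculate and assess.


dL = -3.3, da = 2.5, db = 3.0
dE = sqrt((-3.3)^2 + (2.5)^2 + (3.0)^2) = 5.11
Max = 2.7
Passes: No


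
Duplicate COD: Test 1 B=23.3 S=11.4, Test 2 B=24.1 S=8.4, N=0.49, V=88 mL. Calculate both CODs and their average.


COD1 = (23.3 - 11.4) x 0.49 x 8000 / 88 = 530.1 mg/L
COD2 = (24.1 - 8.4) x 0.49 x 8000 / 88 = 699.4 mg/L
Average = (530.1 + 699.4) / 2 = 614.8 mg/L


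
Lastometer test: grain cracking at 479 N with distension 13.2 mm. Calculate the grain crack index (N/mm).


36.3 N/mm

Grain crack index = force / distension
Index = 479 / 13.2 = 36.3 N/mm


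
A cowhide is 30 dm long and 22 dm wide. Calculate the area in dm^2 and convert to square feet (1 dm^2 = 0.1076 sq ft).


660 dm^2
71.02 sq ft


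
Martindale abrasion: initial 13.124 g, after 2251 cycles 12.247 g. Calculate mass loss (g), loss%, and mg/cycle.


Mass loss = 0.877 g
Loss = 6.68%
Rate = 0.390 mg/cycle


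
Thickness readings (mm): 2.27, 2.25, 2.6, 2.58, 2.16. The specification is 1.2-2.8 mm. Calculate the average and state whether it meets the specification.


Sum = 11.86
Average = 11.86 / 5 = 2.37 mm
Specification range: 1.2 to 2.8 mm
Within spec: Yes


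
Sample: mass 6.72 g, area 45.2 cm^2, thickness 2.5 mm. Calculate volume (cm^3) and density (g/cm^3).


Thickness in cm = 2.5 / 10 = 0.25 cm
Volume = 45.2 x 0.25 = 11.300 cm^3
Density = 6.72 / 11.300 = 0.595 g/cm^3


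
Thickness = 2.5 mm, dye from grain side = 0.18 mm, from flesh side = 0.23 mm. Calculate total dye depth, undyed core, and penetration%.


Total dyed = 0.41 mm
Undyed core = 2.09 mm
Penetration = 16.4%

Total dyed = 0.18 + 0.23 = 0.41 mm
Undyed core = 2.5 - 0.41 = 2.09 mm
Penetration = 0.41 / 2.5 x 100 = 16.4%


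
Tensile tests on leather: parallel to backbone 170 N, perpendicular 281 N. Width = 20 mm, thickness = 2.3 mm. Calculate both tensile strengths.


Parallel = 3.70 N/mm^2
Perpendicular = 6.11 N/mm^2

Area = 20 x 2.3 = 46.0 mm^2
TS (parallel) = 170 / 46.0 = 3.70 N/mm^2
TS (perpendicular) = 281 / 46.0 = 6.11 N/mm^2


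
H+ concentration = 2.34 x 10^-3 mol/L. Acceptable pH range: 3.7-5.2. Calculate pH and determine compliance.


pH = -log10(2.34 x 10^-3) = 2.63
Range: 3.7 to 5.2
Compliant: No


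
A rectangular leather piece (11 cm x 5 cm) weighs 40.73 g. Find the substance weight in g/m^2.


7405.5 g/m^2


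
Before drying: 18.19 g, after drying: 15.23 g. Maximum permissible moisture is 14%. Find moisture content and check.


MC = (18.19 - 15.23) / 18.19 x 100 = 16.3%
Maximum: 14%
Acceptable: No


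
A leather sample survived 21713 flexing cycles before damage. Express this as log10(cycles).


log10(21713) = 4.34


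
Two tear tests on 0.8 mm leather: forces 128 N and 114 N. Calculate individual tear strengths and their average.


Tear 1 = 160.0 N/mm
Tear 2 = 142.5 N/mm
Average = 151.3 N/mm


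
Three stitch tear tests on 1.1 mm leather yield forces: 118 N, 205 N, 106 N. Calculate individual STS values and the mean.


STS1 = 118 / 1.1 = 107.3 N/mm
STS2 = 205 / 1.1 = 186.4 N/mm
STS3 = 106 / 1.1 = 96.4 N/mm
Mean = (107.3 + 186.4 + 96.4) / 3 = 130.0 N/mm


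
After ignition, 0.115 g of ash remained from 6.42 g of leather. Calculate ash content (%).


Ash% = 0.115 / 6.42 x 100
Ash% = 1.79%


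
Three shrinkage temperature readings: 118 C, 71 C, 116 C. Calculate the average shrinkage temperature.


Average = (118 + 71 + 116) / 3
Average = 305 / 3 = 101.7 C


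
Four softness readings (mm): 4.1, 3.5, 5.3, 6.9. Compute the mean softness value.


Sum = 4.1 + 3.5 + 5.3 + 6.9
Mean = 19.8 / 4 = 4.95 mm


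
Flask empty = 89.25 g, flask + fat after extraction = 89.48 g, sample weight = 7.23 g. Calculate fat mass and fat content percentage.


Fat mass = 0.23 g
Fat content = 3.2%


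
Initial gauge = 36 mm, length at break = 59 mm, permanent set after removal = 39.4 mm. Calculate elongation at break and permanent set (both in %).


Elongation at break = 63.9%
Permanent set = 9.4%


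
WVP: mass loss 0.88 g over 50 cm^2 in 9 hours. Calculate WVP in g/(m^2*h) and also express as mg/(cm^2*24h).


WVP = 19.56 g/(m^2*h)
Daily rate = 46.93 mg/(cm^2*24h)

WVP = 0.88 / (50 x 9) x 10000 = 19.56 g/(m^2*h)
Mass loss in mg = 0.88 x 1000 = 880 mg
Per cm^2 per 24h in mg: 880 x 24 / (50 x 9) = 21120 / 450 = 46.93 mg/(cm^2*24h)


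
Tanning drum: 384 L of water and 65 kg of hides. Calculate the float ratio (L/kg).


5.9


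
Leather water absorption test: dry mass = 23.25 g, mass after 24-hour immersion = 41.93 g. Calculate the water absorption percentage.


80.3%

Water absorbed = 41.93 - 23.25 = 18.68 g
WA% = 18.68 / 23.25 x 100 = 80.3%


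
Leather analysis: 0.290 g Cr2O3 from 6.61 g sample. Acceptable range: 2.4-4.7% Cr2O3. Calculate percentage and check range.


Cr2O3 = 4.39%
Within range: Yes

Cr2O3% = 0.290 / 6.61 x 100 = 4.39%
Acceptable range: 2.4 to 4.7%
Within range: Yes


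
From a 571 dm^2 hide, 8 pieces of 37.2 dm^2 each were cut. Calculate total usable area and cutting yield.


Total usable = 8 x 37.2 = 297.6 dm^2
Yield = 297.6 / 571 x 100 = 52.1%


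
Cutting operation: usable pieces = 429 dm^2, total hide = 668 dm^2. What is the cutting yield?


64.2%

Yield = usable / total x 100
Yield = 429 / 668 x 100 = 64.2%


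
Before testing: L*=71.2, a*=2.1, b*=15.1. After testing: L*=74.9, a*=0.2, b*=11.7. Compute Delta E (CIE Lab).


dL = 74.9 - 71.2 = 3.7
da = 0.2 - 2.1 = -1.9
db = 11.7 - 15.1 = -3.4
dE = sqrt((3.7)^2 + (-1.9)^2 + (-3.4)^2) = 5.37


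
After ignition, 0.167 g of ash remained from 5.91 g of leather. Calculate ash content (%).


Ash% = 0.167 / 5.91 x 100
Ash% = 2.83%


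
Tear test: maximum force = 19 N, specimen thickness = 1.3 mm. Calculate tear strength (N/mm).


Tear strength = force / thickness
Tear = 19 / 1.3 = 14.6 N/mm


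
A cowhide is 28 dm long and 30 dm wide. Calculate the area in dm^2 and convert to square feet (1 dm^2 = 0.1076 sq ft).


Area = 28 x 30 = 840 dm^2
Conversion: 840 x 0.1076 = 90.38 sq ft


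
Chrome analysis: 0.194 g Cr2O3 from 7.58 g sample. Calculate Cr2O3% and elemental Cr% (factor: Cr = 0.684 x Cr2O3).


Cr2O3% = 0.194 / 7.58 x 100 = 2.56%
Cr% = 2.56 x 0.684 = 1.75%


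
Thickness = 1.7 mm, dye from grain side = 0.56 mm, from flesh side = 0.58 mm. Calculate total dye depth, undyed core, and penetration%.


Total dyed = 1.14 mm
Undyed core = 0.56 mm
Penetration = 67.1%

Total dyed = 0.56 + 0.58 = 1.14 mm
Undyed core = 1.7 - 1.14 = 0.56 mm
Penetration = 1.14 / 1.7 x 100 = 67.1%


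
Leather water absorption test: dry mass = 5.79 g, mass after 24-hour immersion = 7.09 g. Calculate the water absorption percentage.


22.5%


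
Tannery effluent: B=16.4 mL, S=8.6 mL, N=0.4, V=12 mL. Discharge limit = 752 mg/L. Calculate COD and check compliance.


COD = 2080.0 mg/L
Compliant: No

COD = (16.4 - 8.6) x 0.4 x 8000 / 12 = 2080.0 mg/L
Limit: 752 mg/L
Compliant: No


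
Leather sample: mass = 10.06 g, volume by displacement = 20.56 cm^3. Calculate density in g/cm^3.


0.489 g/cm^3

Density = mass / volume
Density = 10.06 / 20.56 = 0.489 g/cm^3


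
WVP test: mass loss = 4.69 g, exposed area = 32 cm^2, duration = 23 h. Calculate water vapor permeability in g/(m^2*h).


63.72 g/(m^2*h)

WVP = mass_loss / (area x time) x 10000
WVP = 4.69 / (32 x 23) x 10000
WVP = 4.69 / 736 x 10000 = 63.72 g/(m^2*h)


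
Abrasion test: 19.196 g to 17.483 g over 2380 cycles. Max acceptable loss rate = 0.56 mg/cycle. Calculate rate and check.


Loss = 19.196 - 17.483 = 1.713 g
Rate = 1.713 g / 2380 cycles x 1000 = 0.720 mg/cycle
Max = 0.56 mg/cycle
Passes: No


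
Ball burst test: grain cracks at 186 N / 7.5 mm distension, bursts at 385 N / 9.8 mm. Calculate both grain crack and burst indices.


Crack index = 186 / 7.5 = 24.8 N/mm
Burst index = 385 / 9.8 = 39.3 N/mm


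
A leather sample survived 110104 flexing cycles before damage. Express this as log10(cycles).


5.04

log10(110104) = 5.04


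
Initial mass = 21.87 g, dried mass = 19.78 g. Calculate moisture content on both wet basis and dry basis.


Wet basis = 9.6%
Dry basis = 10.6%

Moisture lost = 21.87 - 19.78 = 2.09 g
Wet basis MC = 2.09 / 21.87 x 100 = 9.6%
Dry basis MC = 2.09 / 19.78 x 100 = 10.6%


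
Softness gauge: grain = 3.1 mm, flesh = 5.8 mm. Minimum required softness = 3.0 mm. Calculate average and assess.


Average softness = 4.45 mm
Meets requirement: Yes


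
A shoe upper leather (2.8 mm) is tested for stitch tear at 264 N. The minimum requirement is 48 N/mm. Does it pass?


STS = 94.3 N/mm
Passes: Yes

STS = 264 / 2.8 = 94.3 N/mm
Minimum required: 48 N/mm
Passes: Yes


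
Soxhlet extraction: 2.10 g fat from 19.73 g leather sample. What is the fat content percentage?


10.6%

Fat content = 2.10 / 19.73 x 100
Fat = 10.6%


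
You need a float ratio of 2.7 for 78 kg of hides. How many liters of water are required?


Water = hide weight x target ratio
Water = 78 x 2.7 = 210.6 L


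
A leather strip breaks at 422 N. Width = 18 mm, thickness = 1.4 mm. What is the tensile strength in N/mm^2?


Cross-sectional area = 18 x 1.4 = 25.2 mm^2
Tensile strength = 422 / 25.2 = 16.75 N/mm^2


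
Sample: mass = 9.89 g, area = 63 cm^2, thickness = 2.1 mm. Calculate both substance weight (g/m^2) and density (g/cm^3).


SW = 9.89 / 63 x 10000 = 1569.8 g/m^2
Volume = 63 x 2.1 / 10 = 13.23 cm^3
Density = 9.89 / 13.23 = 0.748 g/cm^3


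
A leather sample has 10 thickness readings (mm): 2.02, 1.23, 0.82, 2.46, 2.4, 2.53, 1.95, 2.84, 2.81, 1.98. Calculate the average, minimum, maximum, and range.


Average = 2.10 mm
Min = 0.82 mm
Max = 2.84 mm
Range = 2.02 mm


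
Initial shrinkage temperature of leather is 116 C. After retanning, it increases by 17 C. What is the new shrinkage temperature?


New Ts = 116 + 17 = 133 C


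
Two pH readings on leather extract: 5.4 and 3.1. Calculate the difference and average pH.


Difference = 2.3
Average pH = 4.25


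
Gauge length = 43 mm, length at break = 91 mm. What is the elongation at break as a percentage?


Extension = 91 - 43 = 48 mm
Elongation = 48 / 43 x 100 = 111.6%


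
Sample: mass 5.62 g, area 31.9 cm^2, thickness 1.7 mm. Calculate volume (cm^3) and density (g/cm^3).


Thickness in cm = 1.7 / 10 = 0.17 cm
Volume = 31.9 x 0.17 = 5.423 cm^3
Density = 5.62 / 5.423 = 1.036 g/cm^3


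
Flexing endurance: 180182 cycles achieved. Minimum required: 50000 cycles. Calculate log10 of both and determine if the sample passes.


Achieved: log10 = 5.26
Required: log10 = 4.70
Passes: Yes


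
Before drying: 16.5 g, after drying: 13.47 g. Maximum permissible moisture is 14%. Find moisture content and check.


Moisture content = 18.4%
Acceptable: No


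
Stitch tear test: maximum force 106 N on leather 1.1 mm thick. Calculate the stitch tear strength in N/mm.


Stitch tear strength = force / thickness
STS = 106 / 1.1 = 96.4 N/mm


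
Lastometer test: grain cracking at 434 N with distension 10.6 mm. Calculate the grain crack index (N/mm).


Grain crack index = force / distension
Index = 434 / 10.6 = 40.9 N/mm


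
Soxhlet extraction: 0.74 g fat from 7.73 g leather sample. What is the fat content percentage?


Fat content = 0.74 / 7.73 x 100
Fat = 9.6%


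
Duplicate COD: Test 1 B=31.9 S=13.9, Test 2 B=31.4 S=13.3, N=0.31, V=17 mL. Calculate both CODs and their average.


COD1 = (31.9 - 13.9) x 0.31 x 8000 / 17 = 2625.9 mg/L
COD2 = (31.4 - 13.3) x 0.31 x 8000 / 17 = 2640.5 mg/L
Average = (2625.9 + 2640.5) / 2 = 2633.2 mg/L


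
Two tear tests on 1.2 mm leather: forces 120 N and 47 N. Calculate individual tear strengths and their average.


Tear 1 = 120 / 1.2 = 100.0 N/mm
Tear 2 = 47 / 1.2 = 39.2 N/mm
Average = (100.0 + 39.2) / 2 = 69.6 N/mm


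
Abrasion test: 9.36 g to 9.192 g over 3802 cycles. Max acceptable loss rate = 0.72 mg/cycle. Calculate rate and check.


Rate = 0.044 mg/cycle
Passes: Yes


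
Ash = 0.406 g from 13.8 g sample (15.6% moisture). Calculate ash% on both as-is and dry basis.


As-is ash = 2.94%
Dry-basis ash = 3.49%

As-is ash% = 0.406 / 13.8 x 100 = 2.94%
Dry mass = 13.8 x (100 - 15.6) / 100 = 11.6472 g
Dry-basis ash% = 0.406 / 11.6472 x 100 = 3.49%


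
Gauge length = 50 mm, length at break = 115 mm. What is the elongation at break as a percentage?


130.0%


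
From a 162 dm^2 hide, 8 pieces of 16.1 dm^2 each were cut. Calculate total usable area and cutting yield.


Usable area = 128.8 dm^2
Yield = 79.5%

Total usable = 8 x 16.1 = 128.8 dm^2
Yield = 128.8 / 162 x 100 = 79.5%


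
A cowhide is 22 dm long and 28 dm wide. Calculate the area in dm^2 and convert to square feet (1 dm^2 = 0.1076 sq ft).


Area = 22 x 28 = 616 dm^2
Conversion: 616 x 0.1076 = 66.28 sq ft


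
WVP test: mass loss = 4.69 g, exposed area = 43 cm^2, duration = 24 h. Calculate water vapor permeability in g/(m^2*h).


45.45 g/(m^2*h)


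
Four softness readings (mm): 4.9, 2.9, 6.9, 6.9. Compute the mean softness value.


5.40 mm


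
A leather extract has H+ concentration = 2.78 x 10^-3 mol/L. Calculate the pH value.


pH = -log10[H+]
pH = -log10(2.78 x 10^-3) = 2.56


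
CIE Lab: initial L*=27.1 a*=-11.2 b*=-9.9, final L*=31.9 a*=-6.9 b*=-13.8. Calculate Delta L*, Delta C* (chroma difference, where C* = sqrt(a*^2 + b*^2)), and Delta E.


Delta L* = 31.9 - 27.1 = 4.8
C1* = sqrt((-11.2)^2 + (-9.9)^2) = 14.948
C2* = sqrt((-6.9)^2 + (-13.8)^2) = 15.429
Delta C* = 15.429 - 14.948 = 0.48
Delta E = sqrt((4.8)^2 + (4.3)^2 + (-3.9)^2) = 7.53


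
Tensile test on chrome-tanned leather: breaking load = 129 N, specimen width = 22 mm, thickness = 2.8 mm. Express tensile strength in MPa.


2.09 MPa

Cross-section = 22 x 2.8 = 61.6 mm^2
TS = 129 / 61.6 = 2.09 MPa
(1 N/mm^2 = 1 MPa)


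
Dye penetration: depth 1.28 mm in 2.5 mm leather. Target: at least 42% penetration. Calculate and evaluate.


Penetration = 1.28 / 2.5 x 100 = 51.2%
Target: 42%
Meets target: Yes


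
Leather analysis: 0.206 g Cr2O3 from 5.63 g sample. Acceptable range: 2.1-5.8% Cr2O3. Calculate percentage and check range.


Cr2O3 = 3.66%
Within range: Yes

Cr2O3% = 0.206 / 5.63 x 100 = 3.66%
Acceptable range: 2.1 to 5.8%
Within range: Yes


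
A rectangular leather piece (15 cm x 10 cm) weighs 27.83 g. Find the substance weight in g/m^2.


1855.3 g/m^2


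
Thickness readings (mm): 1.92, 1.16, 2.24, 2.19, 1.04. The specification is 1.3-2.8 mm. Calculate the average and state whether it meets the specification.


Sum = 8.55
Average = 8.55 / 5 = 1.71 mm
Specification range: 1.3 to 2.8 mm
Within spec: Yes


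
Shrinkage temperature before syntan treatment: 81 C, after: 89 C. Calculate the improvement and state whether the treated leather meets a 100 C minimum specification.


Improvement = 89 - 81 = 8 C
Spec check: 89 C >= 100 C? No


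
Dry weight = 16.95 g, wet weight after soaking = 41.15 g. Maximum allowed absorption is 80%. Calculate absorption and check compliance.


Absorption = 142.8%
Compliant: No


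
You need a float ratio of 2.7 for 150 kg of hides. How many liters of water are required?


Water = hide weight x target ratio
Water = 150 x 2.7 = 405.0 L


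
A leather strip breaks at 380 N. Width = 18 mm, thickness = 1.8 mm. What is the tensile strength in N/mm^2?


Cross-sectional area = 18 x 1.8 = 32.4 mm^2
Tensile strength = 380 / 32.4 = 11.73 N/mm^2


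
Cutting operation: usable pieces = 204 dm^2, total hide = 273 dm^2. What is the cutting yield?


Yield = usable / total x 100
Yield = 204 / 273 x 100 = 74.7%


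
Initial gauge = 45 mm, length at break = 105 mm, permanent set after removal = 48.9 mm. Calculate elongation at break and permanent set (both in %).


Elongation at break = (105 - 45) / 45 x 100 = 133.3%
Permanent set = (48.9 - 45) / 45 x 100 = 8.7%


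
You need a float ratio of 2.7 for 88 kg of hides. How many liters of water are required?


Water = hide weight x target ratio
Water = 88 x 2.7 = 237.6 L


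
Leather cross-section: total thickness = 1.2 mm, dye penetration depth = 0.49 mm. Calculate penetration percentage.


Penetration% = 0.49 / 1.2 x 100
Penetration = 40.8%


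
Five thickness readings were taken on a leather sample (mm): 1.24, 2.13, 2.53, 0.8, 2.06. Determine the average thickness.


1.75 mm


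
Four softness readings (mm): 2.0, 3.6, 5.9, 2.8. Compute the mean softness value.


3.58 mm


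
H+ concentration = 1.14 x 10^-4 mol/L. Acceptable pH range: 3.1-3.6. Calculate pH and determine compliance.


pH = 3.94
Compliant: No

pH = -log10(1.14 x 10^-4) = 3.94
Range: 3.1 to 3.6
Compliant: No


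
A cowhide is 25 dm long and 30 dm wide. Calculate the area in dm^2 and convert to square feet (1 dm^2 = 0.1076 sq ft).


750 dm^2
80.70 sq ft

Area = 25 x 30 = 750 dm^2
Conversion: 750 x 0.1076 = 80.70 sq ft


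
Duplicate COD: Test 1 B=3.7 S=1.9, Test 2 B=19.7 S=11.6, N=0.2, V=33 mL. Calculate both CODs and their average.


COD1 = (3.7 - 1.9) x 0.2 x 8000 / 33 = 87.3 mg/L
COD2 = (19.7 - 11.6) x 0.2 x 8000 / 33 = 392.7 mg/L
Average = (87.3 + 392.7) / 2 = 240.0 mg/L


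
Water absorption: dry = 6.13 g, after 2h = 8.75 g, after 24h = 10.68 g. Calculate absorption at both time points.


2h absorption = 42.7%
24h absorption = 74.2%


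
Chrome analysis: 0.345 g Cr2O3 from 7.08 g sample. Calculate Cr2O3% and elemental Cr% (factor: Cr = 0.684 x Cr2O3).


Cr2O3 = 4.87%
Cr = 3.33%


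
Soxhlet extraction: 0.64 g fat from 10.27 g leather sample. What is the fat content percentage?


Fat content = 0.64 / 10.27 x 100
Fat = 6.2%


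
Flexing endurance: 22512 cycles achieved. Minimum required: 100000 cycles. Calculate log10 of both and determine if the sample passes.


Achieved: log10 = 4.35
Required: log10 = 5.00
Passes: No


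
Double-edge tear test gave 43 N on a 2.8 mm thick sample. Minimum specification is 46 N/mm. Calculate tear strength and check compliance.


Tear strength = 43 / 2.8 = 15.4 N/mm
Required minimum = 46 N/mm
Compliant: No


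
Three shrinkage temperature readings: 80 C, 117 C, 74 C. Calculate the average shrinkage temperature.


Average = (80 + 117 + 74) / 3
Average = 271 / 3 = 90.3 C


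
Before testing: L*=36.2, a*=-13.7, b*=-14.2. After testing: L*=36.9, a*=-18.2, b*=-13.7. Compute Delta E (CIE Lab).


Delta E = 4.58

dL = 36.9 - 36.2 = 0.7
da = -18.2 - (-13.7) = -4.5
db = -13.7 - (-14.2) = 0.5
dE = sqrt((0.7)^2 + (-4.5)^2 + (0.5)^2) = 4.58


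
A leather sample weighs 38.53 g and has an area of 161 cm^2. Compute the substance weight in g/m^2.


Substance weight = mass / area x 10000
SW = 38.53 / 161 x 10000
SW = 2393.2 g/m^2


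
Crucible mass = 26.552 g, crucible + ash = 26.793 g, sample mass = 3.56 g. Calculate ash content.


Ash mass = 26.793 - 26.552 = 0.241 g
Ash% = 0.241 / 3.56 x 100 = 6.77%


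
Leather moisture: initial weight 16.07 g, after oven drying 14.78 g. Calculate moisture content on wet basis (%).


Moisture = 16.07 - 14.78 = 1.29 g
MC = 1.29 / 16.07 x 100 = 8.0%


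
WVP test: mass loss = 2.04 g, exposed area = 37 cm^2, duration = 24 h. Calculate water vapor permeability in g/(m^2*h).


22.97 g/(m^2*h)


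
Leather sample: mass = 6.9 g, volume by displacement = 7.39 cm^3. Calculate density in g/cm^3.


0.934 g/cm^3

Density = mass / volume
Density = 6.9 / 7.39 = 0.934 g/cm^3


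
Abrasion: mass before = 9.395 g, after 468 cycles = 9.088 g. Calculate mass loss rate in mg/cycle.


0.656 mg/cycle

Mass loss = 9.395 - 9.088 = 0.307 g
Rate = 0.307 / 468 x 1000 = 0.656 mg/cycle


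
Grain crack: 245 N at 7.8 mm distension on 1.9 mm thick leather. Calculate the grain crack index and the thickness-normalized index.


Crack index = 245 / 7.8 = 31.4 N/mm
Normalized = 31.4 / 1.9 = 16.5 N/mm per mm


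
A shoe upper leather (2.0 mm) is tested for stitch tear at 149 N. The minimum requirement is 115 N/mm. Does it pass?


STS = 74.5 N/mm
Passes: No

STS = 149 / 2.0 = 74.5 N/mm
Minimum required: 115 N/mm
Passes: No


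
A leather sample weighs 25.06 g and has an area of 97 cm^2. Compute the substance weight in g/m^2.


2583.5 g/m^2


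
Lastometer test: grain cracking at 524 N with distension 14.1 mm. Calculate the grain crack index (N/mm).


Grain crack index = force / distension
Index = 524 / 14.1 = 37.2 N/mm


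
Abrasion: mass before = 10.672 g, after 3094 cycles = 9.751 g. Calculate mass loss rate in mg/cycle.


0.298 mg/cycle

Mass loss = 10.672 - 9.751 = 0.921 g
Rate = 0.921 / 3094 x 1000 = 0.298 mg/cycle


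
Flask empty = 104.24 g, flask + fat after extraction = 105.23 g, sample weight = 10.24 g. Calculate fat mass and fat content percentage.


Fat mass = 0.99 g
Fat content = 9.7%

Fat mass = 105.23 - 104.24 = 0.99 g
Fat% = 0.99 / 10.24 x 100 = 9.7%


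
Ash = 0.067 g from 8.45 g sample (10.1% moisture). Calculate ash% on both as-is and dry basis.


As-is ash = 0.79%
Dry-basis ash = 0.88%

As-is ash% = 0.067 / 8.45 x 100 = 0.79%
Dry mass = 8.45 x (100 - 10.1) / 100 = 7.59655 g
Dry-basis ash% = 0.067 / 7.59655 x 100 = 0.88%


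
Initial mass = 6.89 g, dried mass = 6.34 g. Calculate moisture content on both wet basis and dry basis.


Wet basis = 8.0%
Dry basis = 8.7%

Moisture lost = 6.89 - 6.34 = 0.55 g
Wet basis MC = 0.55 / 6.89 x 100 = 8.0%
Dry basis MC = 0.55 / 6.34 x 100 = 8.7%


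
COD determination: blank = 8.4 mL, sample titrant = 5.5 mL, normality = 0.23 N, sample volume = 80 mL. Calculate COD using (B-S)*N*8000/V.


66.7 mg/L


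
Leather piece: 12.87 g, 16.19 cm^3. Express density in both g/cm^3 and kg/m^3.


0.795 g/cm^3
795 kg/m^3

Density = 12.87 / 16.19 = 0.795 g/cm^3
Convert: 0.795 x 1000 = 795 kg/m^3


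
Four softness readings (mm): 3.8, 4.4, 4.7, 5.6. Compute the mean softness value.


4.63 mm


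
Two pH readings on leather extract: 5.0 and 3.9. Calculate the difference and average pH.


Difference = 1.1
Average pH = 4.45

Difference = |5.0 - 3.9| = 1.1
Average = (5.0 + 3.9) / 2 = 4.45


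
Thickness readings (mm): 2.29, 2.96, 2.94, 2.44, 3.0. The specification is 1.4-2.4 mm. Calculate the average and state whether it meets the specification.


Sum = 13.63
Average = 13.63 / 5 = 2.73 mm
Specification range: 1.4 to 2.4 mm
Within spec: No


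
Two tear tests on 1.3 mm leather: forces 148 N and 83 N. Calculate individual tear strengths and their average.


Tear 1 = 113.8 N/mm
Tear 2 = 63.8 N/mm
Average = 88.8 N/mm


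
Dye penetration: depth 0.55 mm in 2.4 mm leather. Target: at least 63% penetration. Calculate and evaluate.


Penetration = 0.55 / 2.4 x 100 = 22.9%
Target: 63%
Meets target: No


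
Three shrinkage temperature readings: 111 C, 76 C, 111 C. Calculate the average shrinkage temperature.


99.3 C

Average = (111 + 76 + 111) / 3
Average = 298 / 3 = 99.3 C


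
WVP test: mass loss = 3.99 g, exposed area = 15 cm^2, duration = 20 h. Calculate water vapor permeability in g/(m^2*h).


133.00 g/(m^2*h)

WVP = mass_loss / (area x time) x 10000
WVP = 3.99 / (15 x 20) x 10000
WVP = 3.99 / 300 x 10000 = 133.00 g/(m^2*h)


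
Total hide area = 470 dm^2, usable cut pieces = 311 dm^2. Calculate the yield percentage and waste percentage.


Yield = 311 / 470 x 100 = 66.2%
Waste = 470 - 311 = 159 dm^2
Waste% = 100 - 66.2 = 33.8%


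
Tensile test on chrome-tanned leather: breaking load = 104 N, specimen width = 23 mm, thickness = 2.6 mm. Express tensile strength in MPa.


1.74 MPa

Cross-section = 23 x 2.6 = 59.8 mm^2
TS = 104 / 59.8 = 1.74 MPa
(1 N/mm^2 = 1 MPa)


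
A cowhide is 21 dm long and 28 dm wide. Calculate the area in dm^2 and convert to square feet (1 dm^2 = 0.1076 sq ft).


Area = 21 x 28 = 588 dm^2
Conversion: 588 x 0.1076 = 63.27 sq ft


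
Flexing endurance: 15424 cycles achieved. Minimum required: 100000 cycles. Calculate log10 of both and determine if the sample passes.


log10(15424) = 4.19
log10(100000) = 5.00
Passes: No


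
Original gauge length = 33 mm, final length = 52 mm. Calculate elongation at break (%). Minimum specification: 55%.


Elongation = 57.6%
Meets spec: Yes


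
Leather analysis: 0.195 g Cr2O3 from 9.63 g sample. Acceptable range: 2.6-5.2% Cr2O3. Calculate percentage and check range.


Cr2O3 = 2.02%
Within range: No

Cr2O3% = 0.195 / 9.63 x 100 = 2.02%
Acceptable range: 2.6 to 5.2%
Within range: No


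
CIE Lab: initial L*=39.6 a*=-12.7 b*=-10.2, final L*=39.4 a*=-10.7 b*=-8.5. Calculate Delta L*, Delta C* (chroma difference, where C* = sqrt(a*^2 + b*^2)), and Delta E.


Delta L* = 39.4 - 39.6 = -0.2
C1* = sqrt((-12.7)^2 + (-10.2)^2) = 16.289
C2* = sqrt((-10.7)^2 + (-8.5)^2) = 13.665
Delta C* = 13.665 - 16.289 = -2.62
Delta E = sqrt((-0.2)^2 + (2.0)^2 + (1.7)^2) = 2.63


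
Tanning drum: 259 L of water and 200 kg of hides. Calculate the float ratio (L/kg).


Float ratio = water / hide weight
Ratio = 259 / 200 = 1.3


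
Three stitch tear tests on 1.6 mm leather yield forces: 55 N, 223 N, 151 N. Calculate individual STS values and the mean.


STS1 = 34.4 N/mm
STS2 = 139.4 N/mm
STS3 = 94.4 N/mm
Mean = 89.4 N/mm


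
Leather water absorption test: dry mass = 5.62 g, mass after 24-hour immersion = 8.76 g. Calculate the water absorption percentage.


Water absorbed = 8.76 - 5.62 = 3.14 g
WA% = 3.14 / 5.62 x 100 = 55.9%


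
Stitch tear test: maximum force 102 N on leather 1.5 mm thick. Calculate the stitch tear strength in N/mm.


Stitch tear strength = force / thickness
STS = 102 / 1.5 = 68.0 N/mm


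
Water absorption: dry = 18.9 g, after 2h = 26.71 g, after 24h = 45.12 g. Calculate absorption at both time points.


WA (2h) = (26.71 - 18.9) / 18.9 x 100 = 41.3%
WA (24h) = (45.12 - 18.9) / 18.9 x 100 = 138.7%


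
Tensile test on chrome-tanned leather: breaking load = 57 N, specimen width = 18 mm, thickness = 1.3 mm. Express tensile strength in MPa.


Cross-section = 18 x 1.3 = 23.4 mm^2
TS = 57 / 23.4 = 2.44 MPa
(1 N/mm^2 = 1 MPa)


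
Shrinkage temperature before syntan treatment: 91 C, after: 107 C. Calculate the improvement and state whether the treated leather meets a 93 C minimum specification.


Improvement = 16 C
Meets 93 C spec: Yes

Improvement = 107 - 91 = 16 C
Spec check: 107 C >= 93 C? Yes


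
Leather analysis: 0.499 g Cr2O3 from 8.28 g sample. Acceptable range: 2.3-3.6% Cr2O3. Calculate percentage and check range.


Cr2O3 = 6.03%
Within range: No

Cr2O3% = 0.499 / 8.28 x 100 = 6.03%
Acceptable range: 2.3 to 3.6%
Within range: No


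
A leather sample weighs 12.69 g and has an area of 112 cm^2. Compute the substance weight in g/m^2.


1133.0 g/m^2


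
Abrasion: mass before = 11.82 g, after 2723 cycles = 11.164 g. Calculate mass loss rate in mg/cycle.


0.241 mg/cycle


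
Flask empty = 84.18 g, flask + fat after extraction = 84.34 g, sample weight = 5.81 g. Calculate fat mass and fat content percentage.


Fat mass = 0.16 g
Fat content = 2.8%


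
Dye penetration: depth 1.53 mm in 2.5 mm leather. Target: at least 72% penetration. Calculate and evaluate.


Penetration = 61.2%
Meets target: No


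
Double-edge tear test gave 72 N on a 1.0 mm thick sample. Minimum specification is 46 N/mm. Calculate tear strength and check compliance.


Tear strength = 72 / 1.0 = 72.0 N/mm
Required minimum = 46 N/mm
Compliant: Yes


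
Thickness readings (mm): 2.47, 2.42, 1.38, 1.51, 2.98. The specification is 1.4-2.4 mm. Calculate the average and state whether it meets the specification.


Sum = 10.76
Average = 10.76 / 5 = 2.15 mm
Specification range: 1.4 to 2.4 mm
Within spec: Yes


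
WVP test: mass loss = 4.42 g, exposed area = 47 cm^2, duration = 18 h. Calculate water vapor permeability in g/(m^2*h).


WVP = mass_loss / (area x time) x 10000
WVP = 4.42 / (47 x 18) x 10000
WVP = 4.42 / 846 x 10000 = 52.25 g/(m^2*h)


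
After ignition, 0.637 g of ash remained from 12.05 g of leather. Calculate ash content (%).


5.29%

Ash% = 0.637 / 12.05 x 100
Ash% = 5.29%


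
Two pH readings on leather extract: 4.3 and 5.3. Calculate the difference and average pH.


Difference = 1.0
Average pH = 4.80

Difference = |4.3 - 5.3| = 1.0
Average = (4.3 + 5.3) / 2 = 4.80


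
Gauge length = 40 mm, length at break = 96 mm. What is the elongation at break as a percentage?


Extension = 96 - 40 = 56 mm
Elongation = 56 / 40 x 100 = 140.0%


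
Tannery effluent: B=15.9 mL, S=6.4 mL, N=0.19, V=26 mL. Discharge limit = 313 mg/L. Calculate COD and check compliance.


COD = (15.9 - 6.4) x 0.19 x 8000 / 26 = 555.4 mg/L
Limit: 313 mg/L
Compliant: No


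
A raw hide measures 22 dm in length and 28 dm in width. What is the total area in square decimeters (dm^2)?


616 dm^2

Area = length x width
Area = 22 x 28 = 616 dm^2


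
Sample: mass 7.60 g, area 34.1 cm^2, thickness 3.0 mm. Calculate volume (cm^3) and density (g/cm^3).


Thickness in cm = 3.0 / 10 = 0.30 cm
Volume = 34.1 x 0.30 = 10.230 cm^3
Density = 7.60 / 10.230 = 0.743 g/cm^3


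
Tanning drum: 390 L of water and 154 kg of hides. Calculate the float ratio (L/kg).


Float ratio = water / hide weight
Ratio = 390 / 154 = 2.5


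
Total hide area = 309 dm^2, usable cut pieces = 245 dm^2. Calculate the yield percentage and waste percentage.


Yield = 79.3%
Waste = 20.7%

Yield = 245 / 309 x 100 = 79.3%
Waste = 309 - 245 = 64 dm^2
Waste% = 100 - 79.3 = 20.7%


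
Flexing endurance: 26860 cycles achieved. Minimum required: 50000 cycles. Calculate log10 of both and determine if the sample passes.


Achieved: log10 = 4.43
Required: log10 = 4.70
Passes: No


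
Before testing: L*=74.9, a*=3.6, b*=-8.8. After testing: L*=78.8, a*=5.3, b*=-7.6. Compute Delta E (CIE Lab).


Delta E = 4.42

dL = 78.8 - 74.9 = 3.9
da = 5.3 - 3.6 = 1.7
db = -7.6 - (-8.8) = 1.2
dE = sqrt((3.9)^2 + (1.7)^2 + (1.2)^2) = 4.42


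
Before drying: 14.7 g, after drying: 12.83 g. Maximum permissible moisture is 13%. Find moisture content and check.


MC = (14.7 - 12.83) / 14.7 x 100 = 12.7%
Maximum: 13%
Acceptable: Yes


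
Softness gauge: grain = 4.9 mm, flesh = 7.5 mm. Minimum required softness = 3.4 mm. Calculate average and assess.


Average = (4.9 + 7.5) / 2 = 6.20 mm
Minimum = 3.4 mm
Meets requirement: Yes


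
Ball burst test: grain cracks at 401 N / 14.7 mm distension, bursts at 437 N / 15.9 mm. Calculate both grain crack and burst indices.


Crack index = 401 / 14.7 = 27.3 N/mm
Burst index = 437 / 15.9 = 27.5 N/mm


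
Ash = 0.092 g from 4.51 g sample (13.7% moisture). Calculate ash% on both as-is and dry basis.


As-is ash% = 0.092 / 4.51 x 100 = 2.04%
Dry mass = 4.51 x (100 - 13.7) / 100 = 3.89213 g
Dry-basis ash% = 0.092 / 3.89213 x 100 = 2.36%


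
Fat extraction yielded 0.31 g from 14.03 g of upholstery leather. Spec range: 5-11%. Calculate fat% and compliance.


Fat% = 0.31 / 14.03 x 100 = 2.2%
Spec range: 5-11%
Compliant: No


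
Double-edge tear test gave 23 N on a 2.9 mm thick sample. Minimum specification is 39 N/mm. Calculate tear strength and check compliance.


Tear strength = 7.9 N/mm
Compliant: No


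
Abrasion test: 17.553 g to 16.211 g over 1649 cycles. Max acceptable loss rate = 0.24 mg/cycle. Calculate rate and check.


Rate = 0.814 mg/cycle
Passes: No

Loss = 17.553 - 16.211 = 1.342 g
Rate = 1.342 g / 1649 cycles x 1000 = 0.814 mg/cycle
Max = 0.24 mg/cycle
Passes: No


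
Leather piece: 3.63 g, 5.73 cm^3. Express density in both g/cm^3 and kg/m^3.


0.634 g/cm^3
634 kg/m^3

Density = 3.63 / 5.73 = 0.634 g/cm^3
Convert: 0.634 x 1000 = 634 kg/m^3


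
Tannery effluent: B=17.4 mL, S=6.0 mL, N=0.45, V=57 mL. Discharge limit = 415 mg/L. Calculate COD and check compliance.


COD = 720.0 mg/L
Compliant: No
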